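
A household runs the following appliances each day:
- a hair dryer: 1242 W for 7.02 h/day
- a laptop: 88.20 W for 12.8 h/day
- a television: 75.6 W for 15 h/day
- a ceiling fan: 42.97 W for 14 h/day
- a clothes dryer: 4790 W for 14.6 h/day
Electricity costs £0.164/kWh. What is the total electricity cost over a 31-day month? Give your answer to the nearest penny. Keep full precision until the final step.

£414.43

hair dryer: 1242 W × 7.02 h × 31 d = 270,284 Wh = 270.3 kWh
laptop: 88.20 W × 12.8 h × 31 d = 34,998 Wh = 35 kWh
television: 75.6 W × 15 h × 31 d = 35,154 Wh = 35.15 kWh
ceiling fan: 42.97 W × 14 h × 31 d = 18,649 Wh = 18.65 kWh
clothes dryer: 4790 W × 14.6 h × 31 d = 2,167,954 Wh = 2,168 kWh
Total energy = 270.3 + 35 + 35.15 + 18.65 + 2,168 = 2,527 kWh
Cost = 2,527 kWh × £0.164 = £414.43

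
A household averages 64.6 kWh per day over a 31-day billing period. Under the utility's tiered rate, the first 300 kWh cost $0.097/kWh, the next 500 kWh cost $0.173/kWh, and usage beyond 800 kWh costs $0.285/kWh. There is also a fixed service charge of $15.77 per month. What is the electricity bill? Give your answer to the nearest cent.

$474.11

Usage = 64.6 kWh/day × 31 days = 2002.6 kWh
First 300 kWh × $0.097 = $29.10
Next 500 kWh × $0.173 = $86.50
Remaining 1202.6 kWh × $0.285 = $342.74
Energy charge = $458.34; + service $15.77 = $474.11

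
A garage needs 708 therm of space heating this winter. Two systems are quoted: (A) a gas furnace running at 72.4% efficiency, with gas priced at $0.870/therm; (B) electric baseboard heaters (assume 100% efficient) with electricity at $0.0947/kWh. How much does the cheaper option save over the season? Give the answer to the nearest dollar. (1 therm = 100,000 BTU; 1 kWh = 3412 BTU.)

$1114

Heat load = 708 therm × 100,000 = 70,800,000 BTU
Gas: input = 70,800,000 / 0.724 = 97,790,055 BTU = 977.9 therm → 977.9 × $0.870 = $850.77
Electric: 70,800,000 BTU / 3412 = 20,750 kWh → × $0.0947 = $1,965.05
Difference = |$850.77 − $1,965.05| = $1,114.28 ≈ $1114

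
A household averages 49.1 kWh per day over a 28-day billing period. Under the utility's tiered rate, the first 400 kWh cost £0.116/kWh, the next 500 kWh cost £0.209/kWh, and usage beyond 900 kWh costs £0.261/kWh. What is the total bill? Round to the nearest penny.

Usage = 49.1 kWh/day × 28 days = 1374.8 kWh
First 400 kWh × £0.116 = £46.40
Next 500 kWh × £0.209 = £104.50
Remaining 474.8 kWh × £0.261 = £123.92
Total = £274.82

£274.82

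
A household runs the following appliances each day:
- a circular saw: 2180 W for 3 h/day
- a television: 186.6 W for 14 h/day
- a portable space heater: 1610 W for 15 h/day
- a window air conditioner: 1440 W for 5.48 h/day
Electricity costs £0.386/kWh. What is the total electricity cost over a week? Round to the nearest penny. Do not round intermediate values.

circular saw: 2180 W × 3 h × 7 d = 45,780 Wh = 45.78 kWh
television: 186.6 W × 14 h × 7 d = 18,287 Wh = 18.29 kWh
portable space heater: 1610 W × 15 h × 7 d = 169,050 Wh = 169.1 kWh
window air conditioner: 1440 W × 5.48 h × 7 d = 55,238 Wh = 55.24 kWh
Total energy = 45.78 + 18.29 + 169.1 + 55.24 = 288.4 kWh
Cost = 288.4 kWh × £0.386 = £111.31

£111.31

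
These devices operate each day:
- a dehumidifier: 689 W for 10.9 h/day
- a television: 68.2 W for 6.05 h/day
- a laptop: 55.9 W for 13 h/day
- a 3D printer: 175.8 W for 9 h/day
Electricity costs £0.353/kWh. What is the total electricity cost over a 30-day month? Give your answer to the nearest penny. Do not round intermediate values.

£108.35

dehumidifier: 689 W × 10.9 h × 30 d = 225,303 Wh = 225.3 kWh
television: 68.2 W × 6.05 h × 30 d = 12,378 Wh = 12.38 kWh
laptop: 55.9 W × 13 h × 30 d = 21,801 Wh = 21.8 kWh
3D printer: 175.8 W × 9 h × 30 d = 47,466 Wh = 47.47 kWh
Total energy = 225.3 + 12.38 + 21.8 + 47.47 = 306.9 kWh
Cost = 306.9 kWh × £0.353 = £108.35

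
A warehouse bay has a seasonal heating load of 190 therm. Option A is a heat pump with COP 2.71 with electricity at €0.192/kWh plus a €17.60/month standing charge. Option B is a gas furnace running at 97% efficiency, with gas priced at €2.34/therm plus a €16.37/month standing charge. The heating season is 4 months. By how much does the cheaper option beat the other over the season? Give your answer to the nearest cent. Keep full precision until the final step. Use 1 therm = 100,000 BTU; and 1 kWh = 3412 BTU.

Heat load = 190 therm × 100,000 = 19,000,000 BTU
Gas: input = 19,000,000 / 0.97 = 19,587,629 BTU = 195.9 therm → 195.9 × €2.34 = €458.35; + 4 × €16.37 standing = €523.83
Heat pump: 19,000,000 BTU / 3412 = 5,569 kWh heat; / 2.71 = 2,055 kWh in → × €0.192 = €394.53; + 4 × €17.60 standing = €464.93
Difference = |€523.83 − €464.93| = €58.90

€58.90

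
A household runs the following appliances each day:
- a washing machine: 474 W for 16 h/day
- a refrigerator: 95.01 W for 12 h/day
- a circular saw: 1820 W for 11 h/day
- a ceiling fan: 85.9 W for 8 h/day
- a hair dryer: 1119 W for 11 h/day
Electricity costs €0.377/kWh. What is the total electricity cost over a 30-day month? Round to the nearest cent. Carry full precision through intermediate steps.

washing machine: 474 W × 16 h × 30 d = 227,520 Wh = 227.5 kWh
refrigerator: 95.01 W × 12 h × 30 d = 34,204 Wh = 34.2 kWh
circular saw: 1820 W × 11 h × 30 d = 600,600 Wh = 600.6 kWh
ceiling fan: 85.9 W × 8 h × 30 d = 20,616 Wh = 20.62 kWh
hair dryer: 1119 W × 11 h × 30 d = 369,270 Wh = 369.3 kWh
Total energy = 227.5 + 34.2 + 600.6 + 20.62 + 369.3 = 1,252 kWh
Cost = 1,252 kWh × €0.377 = €472.08

€472.08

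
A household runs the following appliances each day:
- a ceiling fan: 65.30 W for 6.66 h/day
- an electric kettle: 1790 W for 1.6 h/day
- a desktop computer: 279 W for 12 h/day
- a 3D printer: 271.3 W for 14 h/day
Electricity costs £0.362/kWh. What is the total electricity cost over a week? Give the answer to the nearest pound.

ceiling fan: 65.30 W × 6.66 h × 7 d = 3,044 Wh = 3.044 kWh
electric kettle: 1790 W × 1.6 h × 7 d = 20,048 Wh = 20.05 kWh
desktop computer: 279 W × 12 h × 7 d = 23,436 Wh = 23.44 kWh
3D printer: 271.3 W × 14 h × 7 d = 26,587 Wh = 26.59 kWh
Total energy = 3.044 + 20.05 + 23.44 + 26.59 = 73.12 kWh
Cost = 73.12 kWh × £0.362 = £26.47 ≈ £26

£26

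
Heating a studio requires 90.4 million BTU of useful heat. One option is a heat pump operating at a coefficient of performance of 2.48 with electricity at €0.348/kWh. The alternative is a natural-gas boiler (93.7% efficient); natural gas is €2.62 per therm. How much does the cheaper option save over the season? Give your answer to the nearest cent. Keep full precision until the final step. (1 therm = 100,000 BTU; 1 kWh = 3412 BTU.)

€1190.08

Heat load = 90.4 × 10⁶ BTU = 90,400,000 BTU
Gas: input = 90,400,000 / 0.937 = 96,478,122 BTU = 964.8 therm → 964.8 × €2.62 = €2,527.73
Heat pump: 90,400,000 BTU / 3412 = 26,490 kWh heat; / 2.48 = 10,680 kWh in → × €0.348 = €3,717.81
Difference = |€2,527.73 − €3,717.81| = €1,190.08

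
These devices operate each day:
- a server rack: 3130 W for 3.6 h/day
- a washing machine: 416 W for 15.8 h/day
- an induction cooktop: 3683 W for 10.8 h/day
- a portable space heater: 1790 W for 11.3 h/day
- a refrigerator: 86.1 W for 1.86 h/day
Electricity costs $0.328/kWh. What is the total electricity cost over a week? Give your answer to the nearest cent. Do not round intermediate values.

server rack: 3130 W × 3.6 h × 7 d = 78,876 Wh = 78.88 kWh
washing machine: 416 W × 15.8 h × 7 d = 46,010 Wh = 46.01 kWh
induction cooktop: 3683 W × 10.8 h × 7 d = 278,435 Wh = 278.4 kWh
portable space heater: 1790 W × 11.3 h × 7 d = 141,589 Wh = 141.6 kWh
refrigerator: 86.1 W × 1.86 h × 7 d = 1,121 Wh = 1.121 kWh
Total energy = 78.88 + 46.01 + 278.4 + 141.6 + 1.121 = 546 kWh
Cost = 546 kWh × $0.328 = $179.10

$179.10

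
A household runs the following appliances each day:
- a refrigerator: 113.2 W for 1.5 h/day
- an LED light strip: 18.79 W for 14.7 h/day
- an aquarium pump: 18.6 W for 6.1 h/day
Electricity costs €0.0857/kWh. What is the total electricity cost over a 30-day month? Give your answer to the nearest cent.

€1.44

refrigerator: 113.2 W × 1.5 h × 30 d = 5,094 Wh = 5.094 kWh
LED light strip: 18.79 W × 14.7 h × 30 d = 8,286 Wh = 8.286 kWh
aquarium pump: 18.6 W × 6.1 h × 30 d = 3,404 Wh = 3.404 kWh
Total energy = 5.094 + 8.286 + 3.404 = 16.78 kWh
Cost = 16.78 kWh × €0.0857 = €1.44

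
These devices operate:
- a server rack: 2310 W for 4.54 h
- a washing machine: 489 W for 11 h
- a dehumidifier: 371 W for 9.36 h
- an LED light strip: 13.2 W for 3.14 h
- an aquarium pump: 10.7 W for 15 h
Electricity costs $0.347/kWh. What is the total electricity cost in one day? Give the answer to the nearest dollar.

server rack: 2310 W × 4.54 h = 10,487 Wh = 10.49 kWh
washing machine: 489 W × 11 h = 5,379 Wh = 5.379 kWh
dehumidifier: 371 W × 9.36 h = 3,473 Wh = 3.473 kWh
LED light strip: 13.2 W × 3.14 h = 41 Wh = 0.04145 kWh
aquarium pump: 10.7 W × 15 h = 160 Wh = 0.1605 kWh
Total energy = 10.49 + 5.379 + 3.473 + 0.04145 + 0.1605 = 19.54 kWh
Cost = 19.54 kWh × $0.347 = $6.78 ≈ $7

$7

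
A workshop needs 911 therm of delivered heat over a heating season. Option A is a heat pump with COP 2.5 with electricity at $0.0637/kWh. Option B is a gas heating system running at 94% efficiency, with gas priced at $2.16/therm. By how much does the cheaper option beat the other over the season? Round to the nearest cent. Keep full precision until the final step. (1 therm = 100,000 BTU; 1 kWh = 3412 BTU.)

Heat load = 911 therm × 100,000 = 91,100,000 BTU
Gas: input = 91,100,000 / 0.94 = 96,914,894 BTU = 969.1 therm → 969.1 × $2.16 = $2,093.36
Heat pump: 91,100,000 BTU / 3412 = 26,700 kWh heat; / 2.5 = 10,680 kWh in → × $0.0637 = $680.31
Difference = |$2,093.36 − $680.31| = $1,413.05

$1413.05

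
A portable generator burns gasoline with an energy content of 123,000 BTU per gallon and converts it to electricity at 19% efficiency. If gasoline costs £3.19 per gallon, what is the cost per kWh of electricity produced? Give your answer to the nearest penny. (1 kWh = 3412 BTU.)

Electrical output per gallon = 123,000 BTU × 0.19 / 3412 BTU/kWh = 6.849 kWh
Cost per kWh = £3.19 / 6.849 kWh = £0.466

£0.47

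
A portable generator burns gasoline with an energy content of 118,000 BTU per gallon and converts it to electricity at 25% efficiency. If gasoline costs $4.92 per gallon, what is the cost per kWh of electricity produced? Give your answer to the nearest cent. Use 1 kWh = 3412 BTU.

Electrical output per gallon = 118,000 BTU × 0.25 / 3412 BTU/kWh = 8.646 kWh
Cost per kWh = $4.92 / 8.646 kWh = $0.569

$0.57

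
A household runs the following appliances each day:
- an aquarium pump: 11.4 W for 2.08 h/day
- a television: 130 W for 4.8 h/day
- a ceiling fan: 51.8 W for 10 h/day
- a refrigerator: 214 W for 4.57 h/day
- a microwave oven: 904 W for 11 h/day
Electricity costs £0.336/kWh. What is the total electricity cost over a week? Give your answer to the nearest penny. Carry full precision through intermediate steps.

aquarium pump: 11.4 W × 2.08 h × 7 d = 166 Wh = 0.166 kWh
television: 130 W × 4.8 h × 7 d = 4,368 Wh = 4.368 kWh
ceiling fan: 51.8 W × 10 h × 7 d = 3,626 Wh = 3.626 kWh
refrigerator: 214 W × 4.57 h × 7 d = 6,846 Wh = 6.846 kWh
microwave oven: 904 W × 11 h × 7 d = 69,608 Wh = 69.61 kWh
Total energy = 0.166 + 4.368 + 3.626 + 6.846 + 69.61 = 84.61 kWh
Cost = 84.61 kWh × £0.336 = £28.43

£28.43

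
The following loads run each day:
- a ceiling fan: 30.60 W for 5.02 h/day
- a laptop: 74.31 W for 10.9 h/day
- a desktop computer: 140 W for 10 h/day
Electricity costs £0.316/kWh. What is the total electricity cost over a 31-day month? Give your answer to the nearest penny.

ceiling fan: 30.60 W × 5.02 h × 31 d = 4,762 Wh = 4.762 kWh
laptop: 74.31 W × 10.9 h × 31 d = 25,109 Wh = 25.11 kWh
desktop computer: 140 W × 10 h × 31 d = 43,400 Wh = 43.4 kWh
Total energy = 4.762 + 25.11 + 43.4 = 73.27 kWh
Cost = 73.27 kWh × £0.316 = £23.15

£23.15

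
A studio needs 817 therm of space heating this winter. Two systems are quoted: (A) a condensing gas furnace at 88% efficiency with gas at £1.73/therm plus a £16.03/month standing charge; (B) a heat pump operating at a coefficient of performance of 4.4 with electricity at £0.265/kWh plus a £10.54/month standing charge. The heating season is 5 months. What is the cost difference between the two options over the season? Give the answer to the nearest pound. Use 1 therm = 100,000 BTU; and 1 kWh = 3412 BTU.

Heat load = 817 therm × 100,000 = 81,700,000 BTU
Gas: input = 81,700,000 / 0.88 = 92,840,909 BTU = 928.4 therm → 928.4 × £1.73 = £1,606.15; + 5 × £16.03 standing = £1,686.30
Heat pump: 81,700,000 BTU / 3412 = 23,940 kWh heat; / 4.4 = 5,442 kWh in → × £0.265 = £1,442.14; + 5 × £10.54 standing = £1,494.84
Difference = |£1,686.30 − £1,494.84| = £191.46 ≈ £191

£191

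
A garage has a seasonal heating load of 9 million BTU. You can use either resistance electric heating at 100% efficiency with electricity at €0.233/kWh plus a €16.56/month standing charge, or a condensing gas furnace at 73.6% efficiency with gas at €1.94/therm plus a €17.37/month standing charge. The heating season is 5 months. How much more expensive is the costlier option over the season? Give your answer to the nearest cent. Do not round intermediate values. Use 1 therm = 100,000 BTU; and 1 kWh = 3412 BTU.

Heat load = 9 × 10⁶ BTU = 9,000,000 BTU
Gas: input = 9,000,000 / 0.736 = 12,228,261 BTU = 122.3 therm → 122.3 × €1.94 = €237.23; + 5 × €17.37 standing = €324.08
Electric: 9,000,000 BTU / 3412 = 2,638 kWh → × €0.233 = €614.60; + 5 × €16.56 standing = €697.40
Difference = |€324.08 − €697.40| = €373.32

€373.32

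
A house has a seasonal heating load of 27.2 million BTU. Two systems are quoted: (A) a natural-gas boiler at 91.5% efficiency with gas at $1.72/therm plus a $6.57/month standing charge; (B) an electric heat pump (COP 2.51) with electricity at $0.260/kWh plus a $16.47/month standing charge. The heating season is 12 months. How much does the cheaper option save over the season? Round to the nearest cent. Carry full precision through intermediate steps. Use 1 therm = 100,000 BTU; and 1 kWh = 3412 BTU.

$433.27

Heat load = 27.2 × 10⁶ BTU = 27,200,000 BTU
Gas: input = 27,200,000 / 0.915 = 29,726,776 BTU = 297.3 therm → 297.3 × $1.72 = $511.30; + 12 × $6.57 standing = $590.14
Heat pump: 27,200,000 BTU / 3412 = 7,972 kWh heat; / 2.51 = 3,176 kWh in → × $0.260 = $825.77; + 12 × $16.47 standing = $1,023.41
Difference = |$590.14 − $1,023.41| = $433.27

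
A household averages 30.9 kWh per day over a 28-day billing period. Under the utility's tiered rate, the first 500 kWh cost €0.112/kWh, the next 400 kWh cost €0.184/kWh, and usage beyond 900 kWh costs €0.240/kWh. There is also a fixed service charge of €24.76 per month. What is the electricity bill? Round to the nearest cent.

€147.96

Usage = 30.9 kWh/day × 28 days = 865.2 kWh
First 500 kWh × €0.112 = €56.00
Next 365.2 kWh × €0.184 = €67.20
Remaining tier: 0 kWh (not reached)
Energy charge = €123.20; + service €24.76 = €147.96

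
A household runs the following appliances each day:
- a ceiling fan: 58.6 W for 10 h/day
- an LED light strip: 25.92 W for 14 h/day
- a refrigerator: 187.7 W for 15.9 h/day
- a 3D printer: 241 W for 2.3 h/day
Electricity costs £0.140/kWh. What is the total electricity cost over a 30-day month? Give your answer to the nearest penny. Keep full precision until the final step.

ceiling fan: 58.6 W × 10 h × 30 d = 17,580 Wh = 17.58 kWh
LED light strip: 25.92 W × 14 h × 30 d = 10,886 Wh = 10.89 kWh
refrigerator: 187.7 W × 15.9 h × 30 d = 89,533 Wh = 89.53 kWh
3D printer: 241 W × 2.3 h × 30 d = 16,629 Wh = 16.63 kWh
Total energy = 17.58 + 10.89 + 89.53 + 16.63 = 134.6 kWh
Cost = 134.6 kWh × £0.140 = £18.85

£18.85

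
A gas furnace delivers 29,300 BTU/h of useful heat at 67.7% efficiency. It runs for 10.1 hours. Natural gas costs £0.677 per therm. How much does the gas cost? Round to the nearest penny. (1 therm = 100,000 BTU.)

£2.96

Heat delivered = 29,300 BTU/h × 10.1 h = 295,930 BTU
Gas input = 295,930 / 0.677 = 437,120 BTU
= 437,120 / 100,000 = 4.371 therm
Cost = 4.371 × £0.677/therm = £2.96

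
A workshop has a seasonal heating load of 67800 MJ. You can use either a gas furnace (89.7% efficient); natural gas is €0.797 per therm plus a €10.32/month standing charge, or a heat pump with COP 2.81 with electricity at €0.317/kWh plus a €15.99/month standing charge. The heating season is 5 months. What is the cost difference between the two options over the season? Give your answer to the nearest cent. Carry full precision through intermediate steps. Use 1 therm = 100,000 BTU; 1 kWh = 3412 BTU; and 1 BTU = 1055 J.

Heat load = 67800 MJ = 67,800,000,000 J / 1055 = 64,265,403 BTU
Gas: input = 64,265,403 / 0.897 = 71,644,819 BTU = 716.4 therm → 716.4 × €0.797 = €571.01; + 5 × €10.32 standing = €622.61
Heat pump: 64,265,403 BTU / 3412 = 18,840 kWh heat; / 2.81 = 6,703 kWh in → × €0.317 = €2,124.82; + 5 × €15.99 standing = €2,204.77
Difference = |€622.61 − €2,204.77| = €1,582.16

€1582.16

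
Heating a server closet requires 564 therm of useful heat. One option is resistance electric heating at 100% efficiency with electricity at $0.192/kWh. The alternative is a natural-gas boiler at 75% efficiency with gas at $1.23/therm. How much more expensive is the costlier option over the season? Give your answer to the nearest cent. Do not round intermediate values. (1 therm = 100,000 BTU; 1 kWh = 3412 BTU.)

$2248.78

Heat load = 564 therm × 100,000 = 56,400,000 BTU
Gas: input = 56,400,000 / 0.75 = 75,200,000 BTU = 752 therm → 752 × $1.23 = $924.96
Electric: 56,400,000 BTU / 3412 = 16,530 kWh → × $0.192 = $3,173.74
Difference = |$924.96 − $3,173.74| = $2,248.78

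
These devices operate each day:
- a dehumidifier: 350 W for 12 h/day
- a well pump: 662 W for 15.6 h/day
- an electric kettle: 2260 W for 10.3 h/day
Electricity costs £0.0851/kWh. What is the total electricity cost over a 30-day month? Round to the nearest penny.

£96.52

dehumidifier: 350 W × 12 h × 30 d = 126,000 Wh = 126 kWh
well pump: 662 W × 15.6 h × 30 d = 309,816 Wh = 309.8 kWh
electric kettle: 2260 W × 10.3 h × 30 d = 698,340 Wh = 698.3 kWh
Total energy = 126 + 309.8 + 698.3 = 1,134 kWh
Cost = 1,134 kWh × £0.0851 = £96.52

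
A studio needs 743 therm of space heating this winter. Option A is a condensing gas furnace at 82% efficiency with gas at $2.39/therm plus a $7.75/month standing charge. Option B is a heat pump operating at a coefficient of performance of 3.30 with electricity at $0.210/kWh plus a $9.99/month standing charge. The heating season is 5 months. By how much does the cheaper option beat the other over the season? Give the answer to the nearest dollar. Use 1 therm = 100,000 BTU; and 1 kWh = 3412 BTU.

$769

Heat load = 743 therm × 100,000 = 74,300,000 BTU
Gas: input = 74,300,000 / 0.82 = 90,609,756 BTU = 906.1 therm → 906.1 × $2.39 = $2,165.57; + 5 × $7.75 standing = $2,204.32
Heat pump: 74,300,000 BTU / 3412 = 21,780 kWh heat; / 3.30 = 6,599 kWh in → × $0.210 = $1,385.75; + 5 × $9.99 standing = $1,435.70
Difference = |$2,204.32 − $1,435.70| = $768.62 ≈ $769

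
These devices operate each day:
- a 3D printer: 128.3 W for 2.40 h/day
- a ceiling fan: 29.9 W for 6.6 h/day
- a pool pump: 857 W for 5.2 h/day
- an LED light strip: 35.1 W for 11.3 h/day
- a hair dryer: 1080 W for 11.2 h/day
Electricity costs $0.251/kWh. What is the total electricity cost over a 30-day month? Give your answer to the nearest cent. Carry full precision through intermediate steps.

3D printer: 128.3 W × 2.40 h × 30 d = 9,238 Wh = 9.238 kWh
ceiling fan: 29.9 W × 6.6 h × 30 d = 5,920 Wh = 5.92 kWh
pool pump: 857 W × 5.2 h × 30 d = 133,692 Wh = 133.7 kWh
LED light strip: 35.1 W × 11.3 h × 30 d = 11,899 Wh = 11.9 kWh
hair dryer: 1080 W × 11.2 h × 30 d = 362,880 Wh = 362.9 kWh
Total energy = 9.238 + 5.92 + 133.7 + 11.9 + 362.9 = 523.6 kWh
Cost = 523.6 kWh × $0.251 = $131.43

$131.43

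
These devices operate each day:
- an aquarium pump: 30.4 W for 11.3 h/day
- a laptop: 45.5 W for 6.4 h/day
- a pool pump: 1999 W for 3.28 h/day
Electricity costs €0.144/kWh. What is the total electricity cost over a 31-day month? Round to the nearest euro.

€32

aquarium pump: 30.4 W × 11.3 h × 31 d = 10,649 Wh = 10.65 kWh
laptop: 45.5 W × 6.4 h × 31 d = 9,027 Wh = 9.027 kWh
pool pump: 1999 W × 3.28 h × 31 d = 203,258 Wh = 203.3 kWh
Total energy = 10.65 + 9.027 + 203.3 = 222.9 kWh
Cost = 222.9 kWh × €0.144 = €32.10 ≈ €32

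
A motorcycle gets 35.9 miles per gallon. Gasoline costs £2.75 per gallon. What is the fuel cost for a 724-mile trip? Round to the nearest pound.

Fuel = 724 mi / 35.9 mpg = 20.17 gal
Cost = 20.17 gal × £2.75/gal = £55.46 ≈ £55

£55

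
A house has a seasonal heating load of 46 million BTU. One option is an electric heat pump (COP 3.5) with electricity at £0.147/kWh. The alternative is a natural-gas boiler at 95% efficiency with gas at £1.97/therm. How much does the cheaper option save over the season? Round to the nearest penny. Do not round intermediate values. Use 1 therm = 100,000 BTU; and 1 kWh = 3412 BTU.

Heat load = 46 × 10⁶ BTU = 46,000,000 BTU
Gas: input = 46,000,000 / 0.95 = 48,421,053 BTU = 484.2 therm → 484.2 × £1.97 = £953.89
Heat pump: 46,000,000 BTU / 3412 = 13,480 kWh heat; / 3.5 = 3,852 kWh in → × £0.147 = £566.24
Difference = |£953.89 − £566.24| = £387.66

£387.66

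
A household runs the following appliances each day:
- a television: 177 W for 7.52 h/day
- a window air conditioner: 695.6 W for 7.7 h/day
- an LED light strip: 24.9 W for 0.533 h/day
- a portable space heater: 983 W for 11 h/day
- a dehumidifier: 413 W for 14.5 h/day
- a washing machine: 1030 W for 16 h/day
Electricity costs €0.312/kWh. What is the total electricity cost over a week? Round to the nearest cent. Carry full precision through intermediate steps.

€87.32

television: 177 W × 7.52 h × 7 d = 9,317 Wh = 9.317 kWh
window air conditioner: 695.6 W × 7.7 h × 7 d = 37,493 Wh = 37.49 kWh
LED light strip: 24.9 W × 0.533 h × 7 d = 93 Wh = 0.0929 kWh
portable space heater: 983 W × 11 h × 7 d = 75,691 Wh = 75.69 kWh
dehumidifier: 413 W × 14.5 h × 7 d = 41,920 Wh = 41.92 kWh
washing machine: 1030 W × 16 h × 7 d = 115,360 Wh = 115.4 kWh
Total energy = 9.317 + 37.49 + 0.0929 + 75.69 + 41.92 + 115.4 = 279.9 kWh
Cost = 279.9 kWh × €0.312 = €87.32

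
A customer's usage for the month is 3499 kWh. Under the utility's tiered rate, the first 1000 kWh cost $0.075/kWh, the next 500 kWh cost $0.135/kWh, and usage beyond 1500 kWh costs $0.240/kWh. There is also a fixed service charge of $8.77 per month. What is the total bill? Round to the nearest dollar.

First 1000 kWh × $0.075 = $75.00
Next 500 kWh × $0.135 = $67.50
Remaining 1999 kWh × $0.240 = $479.76
Energy charge = $622.26; + service $8.77 = $631.03 ≈ $631

$631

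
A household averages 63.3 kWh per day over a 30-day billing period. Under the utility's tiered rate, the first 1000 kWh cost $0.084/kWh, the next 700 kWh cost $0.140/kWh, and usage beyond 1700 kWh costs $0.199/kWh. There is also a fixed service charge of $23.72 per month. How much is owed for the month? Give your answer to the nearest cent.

$245.32

Usage = 63.3 kWh/day × 30 days = 1899 kWh
First 1000 kWh × $0.084 = $84.00
Next 700 kWh × $0.140 = $98.00
Remaining 199 kWh × $0.199 = $39.60
Energy charge = $221.60; + service $23.72 = $245.32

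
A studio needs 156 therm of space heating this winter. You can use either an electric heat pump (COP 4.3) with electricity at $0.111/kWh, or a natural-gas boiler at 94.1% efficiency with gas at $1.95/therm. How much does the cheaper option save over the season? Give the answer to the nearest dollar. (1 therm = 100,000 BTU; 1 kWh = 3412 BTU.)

Heat load = 156 therm × 100,000 = 15,600,000 BTU
Gas: input = 15,600,000 / 0.941 = 16,578,108 BTU = 165.8 therm → 165.8 × $1.95 = $323.27
Heat pump: 15,600,000 BTU / 3412 = 4,572 kWh heat; / 4.3 = 1,063 kWh in → × $0.111 = $118.02
Difference = |$323.27 − $118.02| = $205.25 ≈ $205

$205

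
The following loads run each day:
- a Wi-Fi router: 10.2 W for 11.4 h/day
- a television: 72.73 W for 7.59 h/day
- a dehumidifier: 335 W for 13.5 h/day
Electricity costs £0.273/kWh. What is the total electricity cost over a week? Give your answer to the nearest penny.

Wi-Fi router: 10.2 W × 11.4 h × 7 d = 814 Wh = 0.814 kWh
television: 72.73 W × 7.59 h × 7 d = 3,864 Wh = 3.864 kWh
dehumidifier: 335 W × 13.5 h × 7 d = 31,658 Wh = 31.66 kWh
Total energy = 0.814 + 3.864 + 31.66 = 36.34 kWh
Cost = 36.34 kWh × £0.273 = £9.92

£9.92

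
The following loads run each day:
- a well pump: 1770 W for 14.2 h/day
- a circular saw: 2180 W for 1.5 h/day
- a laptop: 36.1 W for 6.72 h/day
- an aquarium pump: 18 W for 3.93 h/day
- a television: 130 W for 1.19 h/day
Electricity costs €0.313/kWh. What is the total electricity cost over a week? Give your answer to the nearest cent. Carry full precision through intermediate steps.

well pump: 1770 W × 14.2 h × 7 d = 175,938 Wh = 175.9 kWh
circular saw: 2180 W × 1.5 h × 7 d = 22,890 Wh = 22.89 kWh
laptop: 36.1 W × 6.72 h × 7 d = 1,698 Wh = 1.698 kWh
aquarium pump: 18 W × 3.93 h × 7 d = 495 Wh = 0.4952 kWh
television: 130 W × 1.19 h × 7 d = 1,083 Wh = 1.083 kWh
Total energy = 175.9 + 22.89 + 1.698 + 0.4952 + 1.083 = 202.1 kWh
Cost = 202.1 kWh × €0.313 = €63.26

€63.26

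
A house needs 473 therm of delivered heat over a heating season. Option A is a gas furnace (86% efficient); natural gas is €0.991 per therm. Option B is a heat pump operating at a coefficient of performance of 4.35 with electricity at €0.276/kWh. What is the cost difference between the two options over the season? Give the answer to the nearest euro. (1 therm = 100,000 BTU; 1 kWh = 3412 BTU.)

Heat load = 473 therm × 100,000 = 47,300,000 BTU
Gas: input = 47,300,000 / 0.86 = 55,000,000 BTU = 550 therm → 550 × €0.991 = €545.05
Heat pump: 47,300,000 BTU / 3412 = 13,860 kWh heat; / 4.35 = 3,187 kWh in → × €0.276 = €879.57
Difference = |€545.05 − €879.57| = €334.52 ≈ €335

€335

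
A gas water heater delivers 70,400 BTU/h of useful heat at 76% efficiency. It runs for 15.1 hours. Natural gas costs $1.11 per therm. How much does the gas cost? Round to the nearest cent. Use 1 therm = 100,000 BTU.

$15.53

Heat delivered = 70,400 BTU/h × 15.1 h = 1,063,040 BTU
Gas input = 1,063,040 / 0.76 = 1,398,737 BTU
= 1,398,737 / 100,000 = 13.99 therm
Cost = 13.99 × $1.11/therm = $15.53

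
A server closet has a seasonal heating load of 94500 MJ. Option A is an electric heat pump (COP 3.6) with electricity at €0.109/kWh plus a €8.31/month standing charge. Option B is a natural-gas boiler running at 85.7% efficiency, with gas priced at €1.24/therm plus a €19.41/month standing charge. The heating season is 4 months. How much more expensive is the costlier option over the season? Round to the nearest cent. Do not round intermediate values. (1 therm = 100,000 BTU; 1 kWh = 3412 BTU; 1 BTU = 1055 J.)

€545.58

Heat load = 94500 MJ = 94,500,000,000 J / 1055 = 89,573,460 BTU
Gas: input = 89,573,460 / 0.857 = 104,519,790 BTU = 1,045 therm → 1,045 × €1.24 = €1,296.05; + 4 × €19.41 standing = €1,373.69
Heat pump: 89,573,460 BTU / 3412 = 26,250 kWh heat; / 3.6 = 7,292 kWh in → × €0.109 = €794.87; + 4 × €8.31 standing = €828.11
Difference = |€1,373.69 − €828.11| = €545.58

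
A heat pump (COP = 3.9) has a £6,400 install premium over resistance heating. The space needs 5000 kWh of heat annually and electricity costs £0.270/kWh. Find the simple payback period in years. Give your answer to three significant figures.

6.38 years

Resistance: 5000 kWh × £0.270 = £1,350.00/yr
Heat pump: 5000 / 3.9 = 1282 kWh in → × £0.270 = £346.15/yr
Annual savings = £1,003.85
Payback = £6,400 / £1,003.85 = 6.38 years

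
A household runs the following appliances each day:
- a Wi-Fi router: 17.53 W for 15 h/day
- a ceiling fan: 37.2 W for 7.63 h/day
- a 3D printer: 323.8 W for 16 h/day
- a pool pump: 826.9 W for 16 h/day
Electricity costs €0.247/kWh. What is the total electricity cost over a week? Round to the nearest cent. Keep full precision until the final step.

Wi-Fi router: 17.53 W × 15 h × 7 d = 1,841 Wh = 1.841 kWh
ceiling fan: 37.2 W × 7.63 h × 7 d = 1,987 Wh = 1.987 kWh
3D printer: 323.8 W × 16 h × 7 d = 36,266 Wh = 36.27 kWh
pool pump: 826.9 W × 16 h × 7 d = 92,613 Wh = 92.61 kWh
Total energy = 1.841 + 1.987 + 36.27 + 92.61 = 132.7 kWh
Cost = 132.7 kWh × €0.247 = €32.78

€32.78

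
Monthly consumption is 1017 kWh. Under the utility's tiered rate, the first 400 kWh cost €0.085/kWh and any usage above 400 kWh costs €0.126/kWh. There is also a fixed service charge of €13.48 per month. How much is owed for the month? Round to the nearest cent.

€125.22

First 400 kWh × €0.085 = €34.00
Remaining 617 kWh × €0.126 = €77.74
Energy charge = €111.74; + service €13.48 = €125.22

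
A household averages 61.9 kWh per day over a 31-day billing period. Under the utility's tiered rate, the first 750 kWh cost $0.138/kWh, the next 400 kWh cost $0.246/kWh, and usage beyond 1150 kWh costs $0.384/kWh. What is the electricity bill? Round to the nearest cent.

$497.16

Usage = 61.9 kWh/day × 31 days = 1918.9 kWh
First 750 kWh × $0.138 = $103.50
Next 400 kWh × $0.246 = $98.40
Remaining 768.9 kWh × $0.384 = $295.26
Total = $497.16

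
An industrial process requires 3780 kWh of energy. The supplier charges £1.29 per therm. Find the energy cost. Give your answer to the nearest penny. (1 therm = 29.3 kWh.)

£166.42

3780 kWh × (0.03413 therm/kWh) = 129 therm
Cost = 129 therm × £1.29/therm = £166.42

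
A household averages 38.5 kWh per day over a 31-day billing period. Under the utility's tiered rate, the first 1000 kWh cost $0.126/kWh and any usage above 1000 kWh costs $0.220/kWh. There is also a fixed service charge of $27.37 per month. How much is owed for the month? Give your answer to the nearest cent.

$195.94

Usage = 38.5 kWh/day × 31 days = 1193.5 kWh
First 1000 kWh × $0.126 = $126.00
Remaining 193.5 kWh × $0.220 = $42.57
Energy charge = $168.57; + service $27.37 = $195.94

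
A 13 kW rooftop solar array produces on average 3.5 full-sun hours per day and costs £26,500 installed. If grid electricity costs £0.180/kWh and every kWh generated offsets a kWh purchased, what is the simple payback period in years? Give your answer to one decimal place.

Daily generation = 13 kW × 3.5 h = 45.5 kWh
Annual generation = 45.5 × 365 = 16608 kWh
Annual savings = 16608 × £0.180 = £2,989.35
Payback = £26,500 / £2,989.35 = 8.86 years

8.9 years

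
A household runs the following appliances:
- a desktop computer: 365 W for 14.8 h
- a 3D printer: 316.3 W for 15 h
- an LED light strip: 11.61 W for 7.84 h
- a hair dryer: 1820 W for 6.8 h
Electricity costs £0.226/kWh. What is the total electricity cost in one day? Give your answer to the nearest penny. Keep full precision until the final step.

desktop computer: 365 W × 14.8 h = 5,402 Wh = 5.402 kWh
3D printer: 316.3 W × 15 h = 4,744 Wh = 4.745 kWh
LED light strip: 11.61 W × 7.84 h = 91 Wh = 0.09102 kWh
hair dryer: 1820 W × 6.8 h = 12,376 Wh = 12.38 kWh
Total energy = 5.402 + 4.745 + 0.09102 + 12.38 = 22.61 kWh
Cost = 22.61 kWh × £0.226 = £5.11

£5.11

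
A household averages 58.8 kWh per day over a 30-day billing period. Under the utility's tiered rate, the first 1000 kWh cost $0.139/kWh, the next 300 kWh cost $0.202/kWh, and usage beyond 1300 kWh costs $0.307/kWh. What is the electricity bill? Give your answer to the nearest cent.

Usage = 58.8 kWh/day × 30 days = 1764 kWh
First 1000 kWh × $0.139 = $139.00
Next 300 kWh × $0.202 = $60.60
Remaining 464 kWh × $0.307 = $142.45
Total = $342.05

$342.05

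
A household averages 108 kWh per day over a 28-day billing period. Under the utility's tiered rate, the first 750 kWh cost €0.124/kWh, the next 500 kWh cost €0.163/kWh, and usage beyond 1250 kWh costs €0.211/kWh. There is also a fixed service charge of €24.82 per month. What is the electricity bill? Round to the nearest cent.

€573.63

Usage = 108 kWh/day × 28 days = 3024 kWh
First 750 kWh × €0.124 = €93.00
Next 500 kWh × €0.163 = €81.50
Remaining 1774 kWh × €0.211 = €374.31
Energy charge = €548.81; + service €24.82 = €573.63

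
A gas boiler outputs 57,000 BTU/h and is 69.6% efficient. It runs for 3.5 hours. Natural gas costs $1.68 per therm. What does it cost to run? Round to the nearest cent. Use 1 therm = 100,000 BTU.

$4.82

Heat delivered = 57,000 BTU/h × 3.5 h = 199,500 BTU
Gas input = 199,500 / 0.696 = 286,638 BTU
= 286,638 / 100,000 = 2.866 therm
Cost = 2.866 × $1.68/therm = $4.82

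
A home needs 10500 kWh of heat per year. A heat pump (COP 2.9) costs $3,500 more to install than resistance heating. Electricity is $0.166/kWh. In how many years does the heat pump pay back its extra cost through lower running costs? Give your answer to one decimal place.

3.1 years

Resistance: 10500 kWh × $0.166 = $1,743.00/yr
Heat pump: 10500 / 2.9 = 3621 kWh in → × $0.166 = $601.03/yr
Annual savings = $1,141.97
Payback = $3,500 / $1,141.97 = 3.06 years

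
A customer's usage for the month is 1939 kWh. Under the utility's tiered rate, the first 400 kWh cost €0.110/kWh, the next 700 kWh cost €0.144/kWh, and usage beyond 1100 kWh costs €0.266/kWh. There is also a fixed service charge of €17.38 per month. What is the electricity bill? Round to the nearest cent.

First 400 kWh × €0.110 = €44.00
Next 700 kWh × €0.144 = €100.80
Remaining 839 kWh × €0.266 = €223.17
Energy charge = €367.97; + service €17.38 = €385.35

€385.35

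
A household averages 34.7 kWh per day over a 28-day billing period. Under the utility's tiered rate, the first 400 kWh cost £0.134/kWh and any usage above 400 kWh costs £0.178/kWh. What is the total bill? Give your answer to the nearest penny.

£155.34

Usage = 34.7 kWh/day × 28 days = 971.6 kWh
First 400 kWh × £0.134 = £53.60
Remaining 571.6 kWh × £0.178 = £101.74
Total = £155.34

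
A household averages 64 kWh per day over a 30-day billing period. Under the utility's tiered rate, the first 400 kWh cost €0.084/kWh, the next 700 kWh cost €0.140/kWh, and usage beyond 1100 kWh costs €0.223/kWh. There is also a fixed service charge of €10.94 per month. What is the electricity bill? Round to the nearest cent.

Usage = 64 kWh/day × 30 days = 1920 kWh
First 400 kWh × €0.084 = €33.60
Next 700 kWh × €0.140 = €98.00
Remaining 820 kWh × €0.223 = €182.86
Energy charge = €314.46; + service €10.94 = €325.40

€325.40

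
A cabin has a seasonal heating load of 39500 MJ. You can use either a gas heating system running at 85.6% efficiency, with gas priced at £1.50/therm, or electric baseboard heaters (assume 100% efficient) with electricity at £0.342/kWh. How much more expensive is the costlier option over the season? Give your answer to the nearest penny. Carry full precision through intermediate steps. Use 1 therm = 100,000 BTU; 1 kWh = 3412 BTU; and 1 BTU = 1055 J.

£3096.77

Heat load = 39500 MJ = 39,500,000,000 J / 1055 = 37,440,758 BTU
Gas: input = 37,440,758 / 0.856 = 43,739,204 BTU = 437.4 therm → 437.4 × £1.50 = £656.09
Electric: 37,440,758 BTU / 3412 = 10,970 kWh → × £0.342 = £3,752.85
Difference = |£656.09 − £3,752.85| = £3,096.77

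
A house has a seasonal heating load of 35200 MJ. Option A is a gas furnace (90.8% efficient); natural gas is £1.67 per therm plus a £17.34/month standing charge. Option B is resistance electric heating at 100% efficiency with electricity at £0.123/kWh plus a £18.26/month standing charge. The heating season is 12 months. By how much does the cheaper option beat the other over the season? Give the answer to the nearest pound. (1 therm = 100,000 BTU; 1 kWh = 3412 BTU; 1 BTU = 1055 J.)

Heat load = 35200 MJ = 35,200,000,000 J / 1055 = 33,364,929 BTU
Gas: input = 33,364,929 / 0.908 = 36,745,516 BTU = 367.5 therm → 367.5 × £1.67 = £613.65; + 12 × £17.34 standing = £821.73
Electric: 33,364,929 BTU / 3412 = 9,779 kWh → × £0.123 = £1,202.78; + 12 × £18.26 standing = £1,421.90
Difference = |£821.73 − £1,421.90| = £600.17 ≈ £600

£600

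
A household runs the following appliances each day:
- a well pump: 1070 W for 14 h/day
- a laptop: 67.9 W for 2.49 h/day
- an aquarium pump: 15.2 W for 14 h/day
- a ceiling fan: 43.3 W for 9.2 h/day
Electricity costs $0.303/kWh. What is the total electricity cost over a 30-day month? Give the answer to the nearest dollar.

$143

well pump: 1070 W × 14 h × 30 d = 449,400 Wh = 449.4 kWh
laptop: 67.9 W × 2.49 h × 30 d = 5,072 Wh = 5.072 kWh
aquarium pump: 15.2 W × 14 h × 30 d = 6,384 Wh = 6.384 kWh
ceiling fan: 43.3 W × 9.2 h × 30 d = 11,951 Wh = 11.95 kWh
Total energy = 449.4 + 5.072 + 6.384 + 11.95 = 472.8 kWh
Cost = 472.8 kWh × $0.303 = $143.26 ≈ $143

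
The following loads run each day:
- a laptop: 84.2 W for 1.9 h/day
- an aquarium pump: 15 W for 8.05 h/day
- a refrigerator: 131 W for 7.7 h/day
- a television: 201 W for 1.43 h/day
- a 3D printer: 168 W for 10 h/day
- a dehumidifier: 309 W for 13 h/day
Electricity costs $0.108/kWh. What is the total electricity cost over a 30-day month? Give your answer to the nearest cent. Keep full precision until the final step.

laptop: 84.2 W × 1.9 h × 30 d = 4,799 Wh = 4.799 kWh
aquarium pump: 15 W × 8.05 h × 30 d = 3,623 Wh = 3.623 kWh
refrigerator: 131 W × 7.7 h × 30 d = 30,261 Wh = 30.26 kWh
television: 201 W × 1.43 h × 30 d = 8,623 Wh = 8.623 kWh
3D printer: 168 W × 10 h × 30 d = 50,400 Wh = 50.4 kWh
dehumidifier: 309 W × 13 h × 30 d = 120,510 Wh = 120.5 kWh
Total energy = 4.799 + 3.623 + 30.26 + 8.623 + 50.4 + 120.5 = 218.2 kWh
Cost = 218.2 kWh × $0.108 = $23.57

$23.57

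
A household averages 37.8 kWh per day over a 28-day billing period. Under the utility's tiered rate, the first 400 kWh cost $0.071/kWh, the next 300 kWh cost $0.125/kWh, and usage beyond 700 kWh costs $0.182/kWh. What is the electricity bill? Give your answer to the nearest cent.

Usage = 37.8 kWh/day × 28 days = 1058.4 kWh
First 400 kWh × $0.071 = $28.40
Next 300 kWh × $0.125 = $37.50
Remaining 358.4 kWh × $0.182 = $65.23
Total = $131.13

$131.13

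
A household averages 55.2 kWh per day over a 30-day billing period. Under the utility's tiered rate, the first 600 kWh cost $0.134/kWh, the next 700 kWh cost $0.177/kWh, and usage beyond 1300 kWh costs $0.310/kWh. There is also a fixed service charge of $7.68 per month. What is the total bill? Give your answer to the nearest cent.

$322.34

Usage = 55.2 kWh/day × 30 days = 1656 kWh
First 600 kWh × $0.134 = $80.40
Next 700 kWh × $0.177 = $123.90
Remaining 356 kWh × $0.310 = $110.36
Energy charge = $314.66; + service $7.68 = $322.34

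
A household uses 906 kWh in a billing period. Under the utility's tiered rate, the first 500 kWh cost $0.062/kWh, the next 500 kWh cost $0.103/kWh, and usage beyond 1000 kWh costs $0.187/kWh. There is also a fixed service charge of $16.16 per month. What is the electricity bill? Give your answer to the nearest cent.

$88.98

First 500 kWh × $0.062 = $31.00
Next 406 kWh × $0.103 = $41.82
Remaining tier: 0 kWh (not reached)
Energy charge = $72.82; + service $16.16 = $88.98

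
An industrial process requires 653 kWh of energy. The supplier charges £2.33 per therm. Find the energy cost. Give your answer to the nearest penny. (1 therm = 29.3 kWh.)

£51.93

653 kWh × (0.03413 therm/kWh) = 22.29 therm
Cost = 22.29 therm × £2.33/therm = £51.93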